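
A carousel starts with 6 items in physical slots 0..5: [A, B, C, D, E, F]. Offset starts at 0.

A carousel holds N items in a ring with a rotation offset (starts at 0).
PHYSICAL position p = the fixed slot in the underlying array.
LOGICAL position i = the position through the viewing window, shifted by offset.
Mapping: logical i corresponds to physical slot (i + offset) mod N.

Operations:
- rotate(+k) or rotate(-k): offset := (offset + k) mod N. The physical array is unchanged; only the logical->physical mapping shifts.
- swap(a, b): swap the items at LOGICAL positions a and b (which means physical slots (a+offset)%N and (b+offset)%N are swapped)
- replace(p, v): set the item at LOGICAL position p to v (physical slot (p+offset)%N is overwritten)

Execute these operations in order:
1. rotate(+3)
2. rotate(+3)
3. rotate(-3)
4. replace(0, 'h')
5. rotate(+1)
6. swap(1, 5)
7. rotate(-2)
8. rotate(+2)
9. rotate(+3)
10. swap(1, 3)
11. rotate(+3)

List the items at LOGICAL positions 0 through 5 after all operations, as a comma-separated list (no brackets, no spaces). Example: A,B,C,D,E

After op 1 (rotate(+3)): offset=3, physical=[A,B,C,D,E,F], logical=[D,E,F,A,B,C]
After op 2 (rotate(+3)): offset=0, physical=[A,B,C,D,E,F], logical=[A,B,C,D,E,F]
After op 3 (rotate(-3)): offset=3, physical=[A,B,C,D,E,F], logical=[D,E,F,A,B,C]
After op 4 (replace(0, 'h')): offset=3, physical=[A,B,C,h,E,F], logical=[h,E,F,A,B,C]
After op 5 (rotate(+1)): offset=4, physical=[A,B,C,h,E,F], logical=[E,F,A,B,C,h]
After op 6 (swap(1, 5)): offset=4, physical=[A,B,C,F,E,h], logical=[E,h,A,B,C,F]
After op 7 (rotate(-2)): offset=2, physical=[A,B,C,F,E,h], logical=[C,F,E,h,A,B]
After op 8 (rotate(+2)): offset=4, physical=[A,B,C,F,E,h], logical=[E,h,A,B,C,F]
After op 9 (rotate(+3)): offset=1, physical=[A,B,C,F,E,h], logical=[B,C,F,E,h,A]
After op 10 (swap(1, 3)): offset=1, physical=[A,B,E,F,C,h], logical=[B,E,F,C,h,A]
After op 11 (rotate(+3)): offset=4, physical=[A,B,E,F,C,h], logical=[C,h,A,B,E,F]

Answer: C,h,A,B,E,F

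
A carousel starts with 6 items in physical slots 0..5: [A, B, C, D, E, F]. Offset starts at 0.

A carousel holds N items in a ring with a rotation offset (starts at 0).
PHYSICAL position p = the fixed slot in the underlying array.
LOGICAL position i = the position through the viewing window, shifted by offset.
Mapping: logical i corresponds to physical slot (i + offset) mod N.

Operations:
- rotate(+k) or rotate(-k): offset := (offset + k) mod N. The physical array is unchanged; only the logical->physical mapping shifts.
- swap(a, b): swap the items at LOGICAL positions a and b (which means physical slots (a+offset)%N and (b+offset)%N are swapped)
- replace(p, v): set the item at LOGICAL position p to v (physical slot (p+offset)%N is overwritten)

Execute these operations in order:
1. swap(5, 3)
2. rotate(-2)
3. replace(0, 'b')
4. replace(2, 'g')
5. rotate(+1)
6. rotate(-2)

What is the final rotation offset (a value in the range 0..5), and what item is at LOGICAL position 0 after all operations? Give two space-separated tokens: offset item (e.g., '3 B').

Answer: 3 F

Derivation:
After op 1 (swap(5, 3)): offset=0, physical=[A,B,C,F,E,D], logical=[A,B,C,F,E,D]
After op 2 (rotate(-2)): offset=4, physical=[A,B,C,F,E,D], logical=[E,D,A,B,C,F]
After op 3 (replace(0, 'b')): offset=4, physical=[A,B,C,F,b,D], logical=[b,D,A,B,C,F]
After op 4 (replace(2, 'g')): offset=4, physical=[g,B,C,F,b,D], logical=[b,D,g,B,C,F]
After op 5 (rotate(+1)): offset=5, physical=[g,B,C,F,b,D], logical=[D,g,B,C,F,b]
After op 6 (rotate(-2)): offset=3, physical=[g,B,C,F,b,D], logical=[F,b,D,g,B,C]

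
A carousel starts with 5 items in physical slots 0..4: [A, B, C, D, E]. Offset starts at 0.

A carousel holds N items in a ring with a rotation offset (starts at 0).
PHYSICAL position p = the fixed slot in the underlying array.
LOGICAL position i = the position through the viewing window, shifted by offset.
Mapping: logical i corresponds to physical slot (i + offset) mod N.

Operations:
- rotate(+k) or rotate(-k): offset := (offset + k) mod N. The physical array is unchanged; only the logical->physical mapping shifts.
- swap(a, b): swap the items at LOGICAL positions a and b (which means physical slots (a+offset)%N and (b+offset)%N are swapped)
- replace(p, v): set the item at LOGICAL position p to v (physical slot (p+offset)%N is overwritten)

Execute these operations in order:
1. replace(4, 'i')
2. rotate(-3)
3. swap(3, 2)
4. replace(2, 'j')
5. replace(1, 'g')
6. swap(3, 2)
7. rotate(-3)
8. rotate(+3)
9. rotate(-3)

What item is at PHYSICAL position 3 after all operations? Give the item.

After op 1 (replace(4, 'i')): offset=0, physical=[A,B,C,D,i], logical=[A,B,C,D,i]
After op 2 (rotate(-3)): offset=2, physical=[A,B,C,D,i], logical=[C,D,i,A,B]
After op 3 (swap(3, 2)): offset=2, physical=[i,B,C,D,A], logical=[C,D,A,i,B]
After op 4 (replace(2, 'j')): offset=2, physical=[i,B,C,D,j], logical=[C,D,j,i,B]
After op 5 (replace(1, 'g')): offset=2, physical=[i,B,C,g,j], logical=[C,g,j,i,B]
After op 6 (swap(3, 2)): offset=2, physical=[j,B,C,g,i], logical=[C,g,i,j,B]
After op 7 (rotate(-3)): offset=4, physical=[j,B,C,g,i], logical=[i,j,B,C,g]
After op 8 (rotate(+3)): offset=2, physical=[j,B,C,g,i], logical=[C,g,i,j,B]
After op 9 (rotate(-3)): offset=4, physical=[j,B,C,g,i], logical=[i,j,B,C,g]

Answer: g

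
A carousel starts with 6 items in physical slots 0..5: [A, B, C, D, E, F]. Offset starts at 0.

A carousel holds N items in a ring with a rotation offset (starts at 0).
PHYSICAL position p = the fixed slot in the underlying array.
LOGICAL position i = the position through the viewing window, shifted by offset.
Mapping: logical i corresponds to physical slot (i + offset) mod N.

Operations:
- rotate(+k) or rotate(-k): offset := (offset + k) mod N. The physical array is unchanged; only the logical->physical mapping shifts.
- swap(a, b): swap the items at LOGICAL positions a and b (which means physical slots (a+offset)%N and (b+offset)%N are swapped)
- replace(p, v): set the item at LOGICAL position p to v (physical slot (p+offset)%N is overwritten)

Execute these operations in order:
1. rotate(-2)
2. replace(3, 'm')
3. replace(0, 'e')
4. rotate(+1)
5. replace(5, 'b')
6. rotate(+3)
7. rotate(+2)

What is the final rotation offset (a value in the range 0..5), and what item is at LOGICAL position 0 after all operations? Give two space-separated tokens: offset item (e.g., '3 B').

Answer: 4 b

Derivation:
After op 1 (rotate(-2)): offset=4, physical=[A,B,C,D,E,F], logical=[E,F,A,B,C,D]
After op 2 (replace(3, 'm')): offset=4, physical=[A,m,C,D,E,F], logical=[E,F,A,m,C,D]
After op 3 (replace(0, 'e')): offset=4, physical=[A,m,C,D,e,F], logical=[e,F,A,m,C,D]
After op 4 (rotate(+1)): offset=5, physical=[A,m,C,D,e,F], logical=[F,A,m,C,D,e]
After op 5 (replace(5, 'b')): offset=5, physical=[A,m,C,D,b,F], logical=[F,A,m,C,D,b]
After op 6 (rotate(+3)): offset=2, physical=[A,m,C,D,b,F], logical=[C,D,b,F,A,m]
After op 7 (rotate(+2)): offset=4, physical=[A,m,C,D,b,F], logical=[b,F,A,m,C,D]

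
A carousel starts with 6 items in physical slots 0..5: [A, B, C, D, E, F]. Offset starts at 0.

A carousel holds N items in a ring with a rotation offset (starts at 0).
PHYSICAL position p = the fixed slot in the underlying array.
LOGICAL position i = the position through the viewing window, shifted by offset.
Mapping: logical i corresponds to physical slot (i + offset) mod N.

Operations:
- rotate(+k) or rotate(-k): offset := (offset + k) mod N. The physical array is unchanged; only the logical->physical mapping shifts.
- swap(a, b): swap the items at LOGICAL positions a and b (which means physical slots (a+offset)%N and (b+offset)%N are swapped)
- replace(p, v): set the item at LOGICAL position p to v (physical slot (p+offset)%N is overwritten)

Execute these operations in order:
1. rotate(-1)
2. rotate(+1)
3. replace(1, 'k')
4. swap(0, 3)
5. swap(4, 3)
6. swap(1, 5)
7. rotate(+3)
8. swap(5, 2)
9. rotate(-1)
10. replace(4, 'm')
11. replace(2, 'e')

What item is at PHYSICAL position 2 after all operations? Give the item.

After op 1 (rotate(-1)): offset=5, physical=[A,B,C,D,E,F], logical=[F,A,B,C,D,E]
After op 2 (rotate(+1)): offset=0, physical=[A,B,C,D,E,F], logical=[A,B,C,D,E,F]
After op 3 (replace(1, 'k')): offset=0, physical=[A,k,C,D,E,F], logical=[A,k,C,D,E,F]
After op 4 (swap(0, 3)): offset=0, physical=[D,k,C,A,E,F], logical=[D,k,C,A,E,F]
After op 5 (swap(4, 3)): offset=0, physical=[D,k,C,E,A,F], logical=[D,k,C,E,A,F]
After op 6 (swap(1, 5)): offset=0, physical=[D,F,C,E,A,k], logical=[D,F,C,E,A,k]
After op 7 (rotate(+3)): offset=3, physical=[D,F,C,E,A,k], logical=[E,A,k,D,F,C]
After op 8 (swap(5, 2)): offset=3, physical=[D,F,k,E,A,C], logical=[E,A,C,D,F,k]
After op 9 (rotate(-1)): offset=2, physical=[D,F,k,E,A,C], logical=[k,E,A,C,D,F]
After op 10 (replace(4, 'm')): offset=2, physical=[m,F,k,E,A,C], logical=[k,E,A,C,m,F]
After op 11 (replace(2, 'e')): offset=2, physical=[m,F,k,E,e,C], logical=[k,E,e,C,m,F]

Answer: k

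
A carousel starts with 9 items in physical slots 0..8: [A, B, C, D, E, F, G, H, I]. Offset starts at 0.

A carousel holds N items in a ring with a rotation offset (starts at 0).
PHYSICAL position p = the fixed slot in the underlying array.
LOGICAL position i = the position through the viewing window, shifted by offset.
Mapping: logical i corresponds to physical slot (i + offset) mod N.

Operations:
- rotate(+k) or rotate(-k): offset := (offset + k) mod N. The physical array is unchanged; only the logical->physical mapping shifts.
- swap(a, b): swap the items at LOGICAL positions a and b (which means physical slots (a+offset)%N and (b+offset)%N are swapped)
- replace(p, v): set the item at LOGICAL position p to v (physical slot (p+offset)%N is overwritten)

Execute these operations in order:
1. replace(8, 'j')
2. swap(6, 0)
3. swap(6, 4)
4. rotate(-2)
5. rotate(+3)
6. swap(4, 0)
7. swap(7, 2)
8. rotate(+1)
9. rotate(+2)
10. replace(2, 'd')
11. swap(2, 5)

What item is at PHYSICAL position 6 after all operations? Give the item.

Answer: G

Derivation:
After op 1 (replace(8, 'j')): offset=0, physical=[A,B,C,D,E,F,G,H,j], logical=[A,B,C,D,E,F,G,H,j]
After op 2 (swap(6, 0)): offset=0, physical=[G,B,C,D,E,F,A,H,j], logical=[G,B,C,D,E,F,A,H,j]
After op 3 (swap(6, 4)): offset=0, physical=[G,B,C,D,A,F,E,H,j], logical=[G,B,C,D,A,F,E,H,j]
After op 4 (rotate(-2)): offset=7, physical=[G,B,C,D,A,F,E,H,j], logical=[H,j,G,B,C,D,A,F,E]
After op 5 (rotate(+3)): offset=1, physical=[G,B,C,D,A,F,E,H,j], logical=[B,C,D,A,F,E,H,j,G]
After op 6 (swap(4, 0)): offset=1, physical=[G,F,C,D,A,B,E,H,j], logical=[F,C,D,A,B,E,H,j,G]
After op 7 (swap(7, 2)): offset=1, physical=[G,F,C,j,A,B,E,H,D], logical=[F,C,j,A,B,E,H,D,G]
After op 8 (rotate(+1)): offset=2, physical=[G,F,C,j,A,B,E,H,D], logical=[C,j,A,B,E,H,D,G,F]
After op 9 (rotate(+2)): offset=4, physical=[G,F,C,j,A,B,E,H,D], logical=[A,B,E,H,D,G,F,C,j]
After op 10 (replace(2, 'd')): offset=4, physical=[G,F,C,j,A,B,d,H,D], logical=[A,B,d,H,D,G,F,C,j]
After op 11 (swap(2, 5)): offset=4, physical=[d,F,C,j,A,B,G,H,D], logical=[A,B,G,H,D,d,F,C,j]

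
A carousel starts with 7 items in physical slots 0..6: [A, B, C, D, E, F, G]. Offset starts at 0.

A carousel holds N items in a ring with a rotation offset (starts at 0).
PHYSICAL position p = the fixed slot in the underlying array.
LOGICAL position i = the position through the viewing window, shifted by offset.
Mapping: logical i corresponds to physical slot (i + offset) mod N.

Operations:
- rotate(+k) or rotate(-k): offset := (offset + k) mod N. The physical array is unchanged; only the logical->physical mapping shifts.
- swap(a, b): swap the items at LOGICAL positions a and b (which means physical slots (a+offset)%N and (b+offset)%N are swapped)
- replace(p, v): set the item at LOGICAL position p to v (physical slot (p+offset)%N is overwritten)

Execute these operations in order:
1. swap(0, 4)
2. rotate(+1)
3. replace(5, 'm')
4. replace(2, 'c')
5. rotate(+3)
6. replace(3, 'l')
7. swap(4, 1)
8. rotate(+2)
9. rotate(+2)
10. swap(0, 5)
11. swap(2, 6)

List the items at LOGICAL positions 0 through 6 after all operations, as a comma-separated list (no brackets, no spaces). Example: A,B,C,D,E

After op 1 (swap(0, 4)): offset=0, physical=[E,B,C,D,A,F,G], logical=[E,B,C,D,A,F,G]
After op 2 (rotate(+1)): offset=1, physical=[E,B,C,D,A,F,G], logical=[B,C,D,A,F,G,E]
After op 3 (replace(5, 'm')): offset=1, physical=[E,B,C,D,A,F,m], logical=[B,C,D,A,F,m,E]
After op 4 (replace(2, 'c')): offset=1, physical=[E,B,C,c,A,F,m], logical=[B,C,c,A,F,m,E]
After op 5 (rotate(+3)): offset=4, physical=[E,B,C,c,A,F,m], logical=[A,F,m,E,B,C,c]
After op 6 (replace(3, 'l')): offset=4, physical=[l,B,C,c,A,F,m], logical=[A,F,m,l,B,C,c]
After op 7 (swap(4, 1)): offset=4, physical=[l,F,C,c,A,B,m], logical=[A,B,m,l,F,C,c]
After op 8 (rotate(+2)): offset=6, physical=[l,F,C,c,A,B,m], logical=[m,l,F,C,c,A,B]
After op 9 (rotate(+2)): offset=1, physical=[l,F,C,c,A,B,m], logical=[F,C,c,A,B,m,l]
After op 10 (swap(0, 5)): offset=1, physical=[l,m,C,c,A,B,F], logical=[m,C,c,A,B,F,l]
After op 11 (swap(2, 6)): offset=1, physical=[c,m,C,l,A,B,F], logical=[m,C,l,A,B,F,c]

Answer: m,C,l,A,B,F,c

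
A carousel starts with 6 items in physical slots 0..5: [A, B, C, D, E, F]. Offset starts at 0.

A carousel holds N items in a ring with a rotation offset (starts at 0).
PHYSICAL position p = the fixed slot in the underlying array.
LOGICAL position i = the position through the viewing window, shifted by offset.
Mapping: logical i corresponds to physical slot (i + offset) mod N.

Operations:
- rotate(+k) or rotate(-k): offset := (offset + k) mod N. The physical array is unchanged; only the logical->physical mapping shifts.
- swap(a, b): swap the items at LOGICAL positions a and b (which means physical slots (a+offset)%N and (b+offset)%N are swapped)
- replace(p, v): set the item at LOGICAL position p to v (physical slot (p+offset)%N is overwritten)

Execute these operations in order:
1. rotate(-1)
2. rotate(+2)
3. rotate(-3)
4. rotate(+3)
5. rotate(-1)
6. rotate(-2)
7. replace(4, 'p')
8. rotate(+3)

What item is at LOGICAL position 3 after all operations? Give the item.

Answer: E

Derivation:
After op 1 (rotate(-1)): offset=5, physical=[A,B,C,D,E,F], logical=[F,A,B,C,D,E]
After op 2 (rotate(+2)): offset=1, physical=[A,B,C,D,E,F], logical=[B,C,D,E,F,A]
After op 3 (rotate(-3)): offset=4, physical=[A,B,C,D,E,F], logical=[E,F,A,B,C,D]
After op 4 (rotate(+3)): offset=1, physical=[A,B,C,D,E,F], logical=[B,C,D,E,F,A]
After op 5 (rotate(-1)): offset=0, physical=[A,B,C,D,E,F], logical=[A,B,C,D,E,F]
After op 6 (rotate(-2)): offset=4, physical=[A,B,C,D,E,F], logical=[E,F,A,B,C,D]
After op 7 (replace(4, 'p')): offset=4, physical=[A,B,p,D,E,F], logical=[E,F,A,B,p,D]
After op 8 (rotate(+3)): offset=1, physical=[A,B,p,D,E,F], logical=[B,p,D,E,F,A]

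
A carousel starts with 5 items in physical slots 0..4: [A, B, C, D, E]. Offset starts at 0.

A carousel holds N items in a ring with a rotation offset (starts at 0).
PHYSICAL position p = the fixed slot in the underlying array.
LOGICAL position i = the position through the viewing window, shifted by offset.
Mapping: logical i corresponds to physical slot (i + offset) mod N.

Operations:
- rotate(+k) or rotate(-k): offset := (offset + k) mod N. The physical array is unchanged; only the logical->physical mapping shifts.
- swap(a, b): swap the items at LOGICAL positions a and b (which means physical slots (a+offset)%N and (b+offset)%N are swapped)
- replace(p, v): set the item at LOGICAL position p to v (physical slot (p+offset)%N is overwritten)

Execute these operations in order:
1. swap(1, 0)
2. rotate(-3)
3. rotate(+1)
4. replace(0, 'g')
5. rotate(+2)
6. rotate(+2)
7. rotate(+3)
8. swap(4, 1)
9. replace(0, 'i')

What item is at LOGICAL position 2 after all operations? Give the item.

Answer: C

Derivation:
After op 1 (swap(1, 0)): offset=0, physical=[B,A,C,D,E], logical=[B,A,C,D,E]
After op 2 (rotate(-3)): offset=2, physical=[B,A,C,D,E], logical=[C,D,E,B,A]
After op 3 (rotate(+1)): offset=3, physical=[B,A,C,D,E], logical=[D,E,B,A,C]
After op 4 (replace(0, 'g')): offset=3, physical=[B,A,C,g,E], logical=[g,E,B,A,C]
After op 5 (rotate(+2)): offset=0, physical=[B,A,C,g,E], logical=[B,A,C,g,E]
After op 6 (rotate(+2)): offset=2, physical=[B,A,C,g,E], logical=[C,g,E,B,A]
After op 7 (rotate(+3)): offset=0, physical=[B,A,C,g,E], logical=[B,A,C,g,E]
After op 8 (swap(4, 1)): offset=0, physical=[B,E,C,g,A], logical=[B,E,C,g,A]
After op 9 (replace(0, 'i')): offset=0, physical=[i,E,C,g,A], logical=[i,E,C,g,A]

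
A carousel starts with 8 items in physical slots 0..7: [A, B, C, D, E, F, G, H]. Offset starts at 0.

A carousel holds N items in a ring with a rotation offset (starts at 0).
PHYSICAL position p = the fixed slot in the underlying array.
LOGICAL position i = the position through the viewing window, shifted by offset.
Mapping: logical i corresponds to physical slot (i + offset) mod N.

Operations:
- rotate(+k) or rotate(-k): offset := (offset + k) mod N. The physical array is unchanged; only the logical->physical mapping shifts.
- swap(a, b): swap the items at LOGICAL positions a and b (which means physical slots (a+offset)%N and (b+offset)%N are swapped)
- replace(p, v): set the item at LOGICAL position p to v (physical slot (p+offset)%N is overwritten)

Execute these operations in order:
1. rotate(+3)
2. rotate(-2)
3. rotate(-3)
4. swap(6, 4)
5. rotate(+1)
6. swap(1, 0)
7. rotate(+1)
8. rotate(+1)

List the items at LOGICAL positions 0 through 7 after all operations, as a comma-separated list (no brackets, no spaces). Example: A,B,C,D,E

After op 1 (rotate(+3)): offset=3, physical=[A,B,C,D,E,F,G,H], logical=[D,E,F,G,H,A,B,C]
After op 2 (rotate(-2)): offset=1, physical=[A,B,C,D,E,F,G,H], logical=[B,C,D,E,F,G,H,A]
After op 3 (rotate(-3)): offset=6, physical=[A,B,C,D,E,F,G,H], logical=[G,H,A,B,C,D,E,F]
After op 4 (swap(6, 4)): offset=6, physical=[A,B,E,D,C,F,G,H], logical=[G,H,A,B,E,D,C,F]
After op 5 (rotate(+1)): offset=7, physical=[A,B,E,D,C,F,G,H], logical=[H,A,B,E,D,C,F,G]
After op 6 (swap(1, 0)): offset=7, physical=[H,B,E,D,C,F,G,A], logical=[A,H,B,E,D,C,F,G]
After op 7 (rotate(+1)): offset=0, physical=[H,B,E,D,C,F,G,A], logical=[H,B,E,D,C,F,G,A]
After op 8 (rotate(+1)): offset=1, physical=[H,B,E,D,C,F,G,A], logical=[B,E,D,C,F,G,A,H]

Answer: B,E,D,C,F,G,A,H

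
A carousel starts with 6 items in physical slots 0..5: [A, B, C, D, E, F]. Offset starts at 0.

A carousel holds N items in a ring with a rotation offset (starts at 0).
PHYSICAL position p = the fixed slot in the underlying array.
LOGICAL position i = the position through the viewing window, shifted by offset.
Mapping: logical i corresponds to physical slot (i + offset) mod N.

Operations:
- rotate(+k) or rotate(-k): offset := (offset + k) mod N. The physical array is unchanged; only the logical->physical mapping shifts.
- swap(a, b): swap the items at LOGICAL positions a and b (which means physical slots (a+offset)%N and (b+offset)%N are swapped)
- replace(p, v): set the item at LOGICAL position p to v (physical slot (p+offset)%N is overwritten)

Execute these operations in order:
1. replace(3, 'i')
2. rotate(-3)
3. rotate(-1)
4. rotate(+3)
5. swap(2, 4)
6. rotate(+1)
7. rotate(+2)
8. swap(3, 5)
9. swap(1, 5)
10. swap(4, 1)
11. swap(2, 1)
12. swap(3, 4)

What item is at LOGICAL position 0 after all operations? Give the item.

Answer: C

Derivation:
After op 1 (replace(3, 'i')): offset=0, physical=[A,B,C,i,E,F], logical=[A,B,C,i,E,F]
After op 2 (rotate(-3)): offset=3, physical=[A,B,C,i,E,F], logical=[i,E,F,A,B,C]
After op 3 (rotate(-1)): offset=2, physical=[A,B,C,i,E,F], logical=[C,i,E,F,A,B]
After op 4 (rotate(+3)): offset=5, physical=[A,B,C,i,E,F], logical=[F,A,B,C,i,E]
After op 5 (swap(2, 4)): offset=5, physical=[A,i,C,B,E,F], logical=[F,A,i,C,B,E]
After op 6 (rotate(+1)): offset=0, physical=[A,i,C,B,E,F], logical=[A,i,C,B,E,F]
After op 7 (rotate(+2)): offset=2, physical=[A,i,C,B,E,F], logical=[C,B,E,F,A,i]
After op 8 (swap(3, 5)): offset=2, physical=[A,F,C,B,E,i], logical=[C,B,E,i,A,F]
After op 9 (swap(1, 5)): offset=2, physical=[A,B,C,F,E,i], logical=[C,F,E,i,A,B]
After op 10 (swap(4, 1)): offset=2, physical=[F,B,C,A,E,i], logical=[C,A,E,i,F,B]
After op 11 (swap(2, 1)): offset=2, physical=[F,B,C,E,A,i], logical=[C,E,A,i,F,B]
After op 12 (swap(3, 4)): offset=2, physical=[i,B,C,E,A,F], logical=[C,E,A,F,i,B]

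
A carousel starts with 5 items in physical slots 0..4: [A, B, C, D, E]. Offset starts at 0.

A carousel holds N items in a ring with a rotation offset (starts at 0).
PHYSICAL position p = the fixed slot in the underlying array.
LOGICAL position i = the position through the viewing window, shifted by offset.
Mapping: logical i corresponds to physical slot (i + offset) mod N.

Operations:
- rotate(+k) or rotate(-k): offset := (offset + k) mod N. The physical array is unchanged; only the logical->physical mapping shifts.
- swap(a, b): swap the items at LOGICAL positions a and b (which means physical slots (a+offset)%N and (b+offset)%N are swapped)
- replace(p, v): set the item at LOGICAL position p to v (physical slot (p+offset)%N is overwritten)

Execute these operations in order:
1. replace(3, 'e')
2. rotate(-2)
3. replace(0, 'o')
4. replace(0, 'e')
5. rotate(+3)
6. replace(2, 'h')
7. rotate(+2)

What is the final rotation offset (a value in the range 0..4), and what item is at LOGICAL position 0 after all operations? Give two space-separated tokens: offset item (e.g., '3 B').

Answer: 3 h

Derivation:
After op 1 (replace(3, 'e')): offset=0, physical=[A,B,C,e,E], logical=[A,B,C,e,E]
After op 2 (rotate(-2)): offset=3, physical=[A,B,C,e,E], logical=[e,E,A,B,C]
After op 3 (replace(0, 'o')): offset=3, physical=[A,B,C,o,E], logical=[o,E,A,B,C]
After op 4 (replace(0, 'e')): offset=3, physical=[A,B,C,e,E], logical=[e,E,A,B,C]
After op 5 (rotate(+3)): offset=1, physical=[A,B,C,e,E], logical=[B,C,e,E,A]
After op 6 (replace(2, 'h')): offset=1, physical=[A,B,C,h,E], logical=[B,C,h,E,A]
After op 7 (rotate(+2)): offset=3, physical=[A,B,C,h,E], logical=[h,E,A,B,C]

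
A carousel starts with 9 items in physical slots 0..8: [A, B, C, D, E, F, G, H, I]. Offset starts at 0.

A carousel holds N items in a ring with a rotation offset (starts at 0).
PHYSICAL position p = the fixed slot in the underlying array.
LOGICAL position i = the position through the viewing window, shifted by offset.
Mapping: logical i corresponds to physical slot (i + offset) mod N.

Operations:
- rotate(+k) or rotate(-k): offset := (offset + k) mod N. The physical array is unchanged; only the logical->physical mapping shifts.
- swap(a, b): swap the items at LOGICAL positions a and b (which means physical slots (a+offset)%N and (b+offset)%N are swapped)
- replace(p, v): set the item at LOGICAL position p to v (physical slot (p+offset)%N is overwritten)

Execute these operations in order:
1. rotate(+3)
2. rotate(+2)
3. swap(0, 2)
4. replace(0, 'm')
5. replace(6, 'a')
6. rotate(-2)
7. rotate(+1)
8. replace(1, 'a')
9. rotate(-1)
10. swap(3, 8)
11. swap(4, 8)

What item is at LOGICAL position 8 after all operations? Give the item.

After op 1 (rotate(+3)): offset=3, physical=[A,B,C,D,E,F,G,H,I], logical=[D,E,F,G,H,I,A,B,C]
After op 2 (rotate(+2)): offset=5, physical=[A,B,C,D,E,F,G,H,I], logical=[F,G,H,I,A,B,C,D,E]
After op 3 (swap(0, 2)): offset=5, physical=[A,B,C,D,E,H,G,F,I], logical=[H,G,F,I,A,B,C,D,E]
After op 4 (replace(0, 'm')): offset=5, physical=[A,B,C,D,E,m,G,F,I], logical=[m,G,F,I,A,B,C,D,E]
After op 5 (replace(6, 'a')): offset=5, physical=[A,B,a,D,E,m,G,F,I], logical=[m,G,F,I,A,B,a,D,E]
After op 6 (rotate(-2)): offset=3, physical=[A,B,a,D,E,m,G,F,I], logical=[D,E,m,G,F,I,A,B,a]
After op 7 (rotate(+1)): offset=4, physical=[A,B,a,D,E,m,G,F,I], logical=[E,m,G,F,I,A,B,a,D]
After op 8 (replace(1, 'a')): offset=4, physical=[A,B,a,D,E,a,G,F,I], logical=[E,a,G,F,I,A,B,a,D]
After op 9 (rotate(-1)): offset=3, physical=[A,B,a,D,E,a,G,F,I], logical=[D,E,a,G,F,I,A,B,a]
After op 10 (swap(3, 8)): offset=3, physical=[A,B,G,D,E,a,a,F,I], logical=[D,E,a,a,F,I,A,B,G]
After op 11 (swap(4, 8)): offset=3, physical=[A,B,F,D,E,a,a,G,I], logical=[D,E,a,a,G,I,A,B,F]

Answer: F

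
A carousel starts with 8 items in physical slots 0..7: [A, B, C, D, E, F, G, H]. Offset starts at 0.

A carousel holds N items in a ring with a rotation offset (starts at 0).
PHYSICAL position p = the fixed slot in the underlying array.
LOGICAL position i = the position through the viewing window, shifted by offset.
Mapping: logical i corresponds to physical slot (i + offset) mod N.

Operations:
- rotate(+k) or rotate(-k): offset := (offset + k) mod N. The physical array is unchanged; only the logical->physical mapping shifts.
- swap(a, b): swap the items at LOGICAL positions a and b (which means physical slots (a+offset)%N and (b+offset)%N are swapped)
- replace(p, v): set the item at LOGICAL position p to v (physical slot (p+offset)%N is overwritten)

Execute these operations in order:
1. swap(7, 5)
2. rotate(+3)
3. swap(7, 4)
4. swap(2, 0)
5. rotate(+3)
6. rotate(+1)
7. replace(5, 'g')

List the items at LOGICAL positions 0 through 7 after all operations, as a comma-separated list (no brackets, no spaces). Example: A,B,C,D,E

After op 1 (swap(7, 5)): offset=0, physical=[A,B,C,D,E,H,G,F], logical=[A,B,C,D,E,H,G,F]
After op 2 (rotate(+3)): offset=3, physical=[A,B,C,D,E,H,G,F], logical=[D,E,H,G,F,A,B,C]
After op 3 (swap(7, 4)): offset=3, physical=[A,B,F,D,E,H,G,C], logical=[D,E,H,G,C,A,B,F]
After op 4 (swap(2, 0)): offset=3, physical=[A,B,F,H,E,D,G,C], logical=[H,E,D,G,C,A,B,F]
After op 5 (rotate(+3)): offset=6, physical=[A,B,F,H,E,D,G,C], logical=[G,C,A,B,F,H,E,D]
After op 6 (rotate(+1)): offset=7, physical=[A,B,F,H,E,D,G,C], logical=[C,A,B,F,H,E,D,G]
After op 7 (replace(5, 'g')): offset=7, physical=[A,B,F,H,g,D,G,C], logical=[C,A,B,F,H,g,D,G]

Answer: C,A,B,F,H,g,D,G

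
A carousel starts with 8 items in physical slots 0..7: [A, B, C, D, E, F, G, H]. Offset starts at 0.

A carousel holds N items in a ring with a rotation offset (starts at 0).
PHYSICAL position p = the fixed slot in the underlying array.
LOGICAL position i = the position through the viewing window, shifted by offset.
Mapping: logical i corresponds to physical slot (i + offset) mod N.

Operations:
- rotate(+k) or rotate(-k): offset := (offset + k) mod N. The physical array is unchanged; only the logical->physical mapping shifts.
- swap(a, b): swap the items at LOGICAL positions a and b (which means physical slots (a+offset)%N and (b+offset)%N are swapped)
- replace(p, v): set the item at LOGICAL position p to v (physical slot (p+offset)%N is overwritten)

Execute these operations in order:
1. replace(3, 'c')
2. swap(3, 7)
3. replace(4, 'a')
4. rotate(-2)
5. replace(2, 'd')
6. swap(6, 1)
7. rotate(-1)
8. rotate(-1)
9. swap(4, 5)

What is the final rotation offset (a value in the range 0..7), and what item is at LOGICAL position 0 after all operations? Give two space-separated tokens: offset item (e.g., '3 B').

Answer: 4 c

Derivation:
After op 1 (replace(3, 'c')): offset=0, physical=[A,B,C,c,E,F,G,H], logical=[A,B,C,c,E,F,G,H]
After op 2 (swap(3, 7)): offset=0, physical=[A,B,C,H,E,F,G,c], logical=[A,B,C,H,E,F,G,c]
After op 3 (replace(4, 'a')): offset=0, physical=[A,B,C,H,a,F,G,c], logical=[A,B,C,H,a,F,G,c]
After op 4 (rotate(-2)): offset=6, physical=[A,B,C,H,a,F,G,c], logical=[G,c,A,B,C,H,a,F]
After op 5 (replace(2, 'd')): offset=6, physical=[d,B,C,H,a,F,G,c], logical=[G,c,d,B,C,H,a,F]
After op 6 (swap(6, 1)): offset=6, physical=[d,B,C,H,c,F,G,a], logical=[G,a,d,B,C,H,c,F]
After op 7 (rotate(-1)): offset=5, physical=[d,B,C,H,c,F,G,a], logical=[F,G,a,d,B,C,H,c]
After op 8 (rotate(-1)): offset=4, physical=[d,B,C,H,c,F,G,a], logical=[c,F,G,a,d,B,C,H]
After op 9 (swap(4, 5)): offset=4, physical=[B,d,C,H,c,F,G,a], logical=[c,F,G,a,B,d,C,H]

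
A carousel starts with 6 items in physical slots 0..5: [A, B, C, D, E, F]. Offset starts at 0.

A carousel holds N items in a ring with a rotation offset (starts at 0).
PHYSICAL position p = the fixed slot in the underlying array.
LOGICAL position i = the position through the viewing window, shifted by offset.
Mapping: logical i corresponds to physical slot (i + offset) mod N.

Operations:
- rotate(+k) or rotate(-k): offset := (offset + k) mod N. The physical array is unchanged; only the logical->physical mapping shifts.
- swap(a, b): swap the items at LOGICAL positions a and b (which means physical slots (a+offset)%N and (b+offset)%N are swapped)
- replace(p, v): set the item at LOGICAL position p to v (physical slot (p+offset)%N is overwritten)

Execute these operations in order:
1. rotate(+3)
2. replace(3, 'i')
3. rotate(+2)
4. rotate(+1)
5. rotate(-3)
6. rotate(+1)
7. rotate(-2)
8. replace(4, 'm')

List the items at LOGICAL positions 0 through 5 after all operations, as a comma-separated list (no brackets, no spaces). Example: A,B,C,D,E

Answer: C,D,E,F,m,B

Derivation:
After op 1 (rotate(+3)): offset=3, physical=[A,B,C,D,E,F], logical=[D,E,F,A,B,C]
After op 2 (replace(3, 'i')): offset=3, physical=[i,B,C,D,E,F], logical=[D,E,F,i,B,C]
After op 3 (rotate(+2)): offset=5, physical=[i,B,C,D,E,F], logical=[F,i,B,C,D,E]
After op 4 (rotate(+1)): offset=0, physical=[i,B,C,D,E,F], logical=[i,B,C,D,E,F]
After op 5 (rotate(-3)): offset=3, physical=[i,B,C,D,E,F], logical=[D,E,F,i,B,C]
After op 6 (rotate(+1)): offset=4, physical=[i,B,C,D,E,F], logical=[E,F,i,B,C,D]
After op 7 (rotate(-2)): offset=2, physical=[i,B,C,D,E,F], logical=[C,D,E,F,i,B]
After op 8 (replace(4, 'm')): offset=2, physical=[m,B,C,D,E,F], logical=[C,D,E,F,m,B]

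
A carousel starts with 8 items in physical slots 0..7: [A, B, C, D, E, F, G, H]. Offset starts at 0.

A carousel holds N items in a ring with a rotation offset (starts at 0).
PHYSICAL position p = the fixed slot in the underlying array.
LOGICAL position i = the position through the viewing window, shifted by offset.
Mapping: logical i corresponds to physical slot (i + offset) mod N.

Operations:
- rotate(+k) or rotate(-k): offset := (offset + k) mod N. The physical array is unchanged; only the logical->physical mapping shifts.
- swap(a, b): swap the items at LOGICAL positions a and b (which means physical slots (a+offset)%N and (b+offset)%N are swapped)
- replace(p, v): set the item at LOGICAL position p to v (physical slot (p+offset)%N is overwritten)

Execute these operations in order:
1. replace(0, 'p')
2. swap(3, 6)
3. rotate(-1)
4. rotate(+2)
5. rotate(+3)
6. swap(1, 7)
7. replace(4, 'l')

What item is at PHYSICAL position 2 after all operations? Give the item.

After op 1 (replace(0, 'p')): offset=0, physical=[p,B,C,D,E,F,G,H], logical=[p,B,C,D,E,F,G,H]
After op 2 (swap(3, 6)): offset=0, physical=[p,B,C,G,E,F,D,H], logical=[p,B,C,G,E,F,D,H]
After op 3 (rotate(-1)): offset=7, physical=[p,B,C,G,E,F,D,H], logical=[H,p,B,C,G,E,F,D]
After op 4 (rotate(+2)): offset=1, physical=[p,B,C,G,E,F,D,H], logical=[B,C,G,E,F,D,H,p]
After op 5 (rotate(+3)): offset=4, physical=[p,B,C,G,E,F,D,H], logical=[E,F,D,H,p,B,C,G]
After op 6 (swap(1, 7)): offset=4, physical=[p,B,C,F,E,G,D,H], logical=[E,G,D,H,p,B,C,F]
After op 7 (replace(4, 'l')): offset=4, physical=[l,B,C,F,E,G,D,H], logical=[E,G,D,H,l,B,C,F]

Answer: C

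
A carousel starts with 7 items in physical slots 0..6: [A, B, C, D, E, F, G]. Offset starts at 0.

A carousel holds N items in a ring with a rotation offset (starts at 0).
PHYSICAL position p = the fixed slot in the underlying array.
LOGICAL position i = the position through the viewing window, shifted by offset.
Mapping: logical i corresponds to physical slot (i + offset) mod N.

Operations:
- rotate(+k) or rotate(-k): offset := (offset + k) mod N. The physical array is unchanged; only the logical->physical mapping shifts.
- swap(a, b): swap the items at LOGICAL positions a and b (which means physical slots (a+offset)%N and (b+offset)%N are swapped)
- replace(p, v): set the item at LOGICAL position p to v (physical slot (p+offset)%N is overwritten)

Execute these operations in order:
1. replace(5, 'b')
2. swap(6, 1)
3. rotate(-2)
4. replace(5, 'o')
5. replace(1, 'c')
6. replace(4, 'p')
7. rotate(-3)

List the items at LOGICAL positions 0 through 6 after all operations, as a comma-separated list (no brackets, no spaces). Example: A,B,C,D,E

Answer: p,o,E,b,c,A,G

Derivation:
After op 1 (replace(5, 'b')): offset=0, physical=[A,B,C,D,E,b,G], logical=[A,B,C,D,E,b,G]
After op 2 (swap(6, 1)): offset=0, physical=[A,G,C,D,E,b,B], logical=[A,G,C,D,E,b,B]
After op 3 (rotate(-2)): offset=5, physical=[A,G,C,D,E,b,B], logical=[b,B,A,G,C,D,E]
After op 4 (replace(5, 'o')): offset=5, physical=[A,G,C,o,E,b,B], logical=[b,B,A,G,C,o,E]
After op 5 (replace(1, 'c')): offset=5, physical=[A,G,C,o,E,b,c], logical=[b,c,A,G,C,o,E]
After op 6 (replace(4, 'p')): offset=5, physical=[A,G,p,o,E,b,c], logical=[b,c,A,G,p,o,E]
After op 7 (rotate(-3)): offset=2, physical=[A,G,p,o,E,b,c], logical=[p,o,E,b,c,A,G]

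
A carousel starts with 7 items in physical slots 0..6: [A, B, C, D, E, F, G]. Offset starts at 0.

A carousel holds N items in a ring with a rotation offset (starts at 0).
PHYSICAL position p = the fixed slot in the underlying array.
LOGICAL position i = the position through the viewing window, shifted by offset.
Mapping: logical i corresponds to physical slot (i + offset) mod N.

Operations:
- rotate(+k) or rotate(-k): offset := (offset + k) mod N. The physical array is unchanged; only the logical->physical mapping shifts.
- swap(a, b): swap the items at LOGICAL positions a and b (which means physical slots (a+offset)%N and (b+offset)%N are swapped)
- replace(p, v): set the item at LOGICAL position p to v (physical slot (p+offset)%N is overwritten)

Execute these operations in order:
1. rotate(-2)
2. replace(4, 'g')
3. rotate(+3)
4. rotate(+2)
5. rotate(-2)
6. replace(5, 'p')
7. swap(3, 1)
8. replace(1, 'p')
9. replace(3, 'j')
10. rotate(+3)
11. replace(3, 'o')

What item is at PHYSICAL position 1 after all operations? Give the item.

Answer: B

Derivation:
After op 1 (rotate(-2)): offset=5, physical=[A,B,C,D,E,F,G], logical=[F,G,A,B,C,D,E]
After op 2 (replace(4, 'g')): offset=5, physical=[A,B,g,D,E,F,G], logical=[F,G,A,B,g,D,E]
After op 3 (rotate(+3)): offset=1, physical=[A,B,g,D,E,F,G], logical=[B,g,D,E,F,G,A]
After op 4 (rotate(+2)): offset=3, physical=[A,B,g,D,E,F,G], logical=[D,E,F,G,A,B,g]
After op 5 (rotate(-2)): offset=1, physical=[A,B,g,D,E,F,G], logical=[B,g,D,E,F,G,A]
After op 6 (replace(5, 'p')): offset=1, physical=[A,B,g,D,E,F,p], logical=[B,g,D,E,F,p,A]
After op 7 (swap(3, 1)): offset=1, physical=[A,B,E,D,g,F,p], logical=[B,E,D,g,F,p,A]
After op 8 (replace(1, 'p')): offset=1, physical=[A,B,p,D,g,F,p], logical=[B,p,D,g,F,p,A]
After op 9 (replace(3, 'j')): offset=1, physical=[A,B,p,D,j,F,p], logical=[B,p,D,j,F,p,A]
After op 10 (rotate(+3)): offset=4, physical=[A,B,p,D,j,F,p], logical=[j,F,p,A,B,p,D]
After op 11 (replace(3, 'o')): offset=4, physical=[o,B,p,D,j,F,p], logical=[j,F,p,o,B,p,D]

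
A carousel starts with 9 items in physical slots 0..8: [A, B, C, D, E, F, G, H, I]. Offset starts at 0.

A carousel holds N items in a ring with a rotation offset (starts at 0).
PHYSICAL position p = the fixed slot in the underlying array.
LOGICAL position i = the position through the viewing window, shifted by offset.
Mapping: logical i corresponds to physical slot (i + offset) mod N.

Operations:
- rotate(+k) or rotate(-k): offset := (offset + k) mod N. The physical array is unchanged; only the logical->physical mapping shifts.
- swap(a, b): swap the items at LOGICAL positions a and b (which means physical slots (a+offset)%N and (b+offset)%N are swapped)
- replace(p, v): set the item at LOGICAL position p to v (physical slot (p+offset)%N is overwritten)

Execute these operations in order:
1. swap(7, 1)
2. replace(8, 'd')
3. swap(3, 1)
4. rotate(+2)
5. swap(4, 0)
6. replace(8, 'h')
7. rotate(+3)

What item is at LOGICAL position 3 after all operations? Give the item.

After op 1 (swap(7, 1)): offset=0, physical=[A,H,C,D,E,F,G,B,I], logical=[A,H,C,D,E,F,G,B,I]
After op 2 (replace(8, 'd')): offset=0, physical=[A,H,C,D,E,F,G,B,d], logical=[A,H,C,D,E,F,G,B,d]
After op 3 (swap(3, 1)): offset=0, physical=[A,D,C,H,E,F,G,B,d], logical=[A,D,C,H,E,F,G,B,d]
After op 4 (rotate(+2)): offset=2, physical=[A,D,C,H,E,F,G,B,d], logical=[C,H,E,F,G,B,d,A,D]
After op 5 (swap(4, 0)): offset=2, physical=[A,D,G,H,E,F,C,B,d], logical=[G,H,E,F,C,B,d,A,D]
After op 6 (replace(8, 'h')): offset=2, physical=[A,h,G,H,E,F,C,B,d], logical=[G,H,E,F,C,B,d,A,h]
After op 7 (rotate(+3)): offset=5, physical=[A,h,G,H,E,F,C,B,d], logical=[F,C,B,d,A,h,G,H,E]

Answer: d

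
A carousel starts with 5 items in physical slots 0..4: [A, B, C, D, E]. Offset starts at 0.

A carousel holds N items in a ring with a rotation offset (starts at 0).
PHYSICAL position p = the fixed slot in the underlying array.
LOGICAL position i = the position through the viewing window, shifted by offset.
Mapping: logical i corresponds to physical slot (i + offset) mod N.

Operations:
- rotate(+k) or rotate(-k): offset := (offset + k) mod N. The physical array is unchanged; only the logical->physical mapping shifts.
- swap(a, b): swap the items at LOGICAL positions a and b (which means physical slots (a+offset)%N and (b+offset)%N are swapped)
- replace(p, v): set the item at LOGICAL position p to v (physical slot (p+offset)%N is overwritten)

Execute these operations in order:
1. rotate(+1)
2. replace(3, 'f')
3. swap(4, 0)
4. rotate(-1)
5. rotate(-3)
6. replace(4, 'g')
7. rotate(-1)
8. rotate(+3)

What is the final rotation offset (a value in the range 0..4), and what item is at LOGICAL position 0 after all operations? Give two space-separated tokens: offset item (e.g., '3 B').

After op 1 (rotate(+1)): offset=1, physical=[A,B,C,D,E], logical=[B,C,D,E,A]
After op 2 (replace(3, 'f')): offset=1, physical=[A,B,C,D,f], logical=[B,C,D,f,A]
After op 3 (swap(4, 0)): offset=1, physical=[B,A,C,D,f], logical=[A,C,D,f,B]
After op 4 (rotate(-1)): offset=0, physical=[B,A,C,D,f], logical=[B,A,C,D,f]
After op 5 (rotate(-3)): offset=2, physical=[B,A,C,D,f], logical=[C,D,f,B,A]
After op 6 (replace(4, 'g')): offset=2, physical=[B,g,C,D,f], logical=[C,D,f,B,g]
After op 7 (rotate(-1)): offset=1, physical=[B,g,C,D,f], logical=[g,C,D,f,B]
After op 8 (rotate(+3)): offset=4, physical=[B,g,C,D,f], logical=[f,B,g,C,D]

Answer: 4 f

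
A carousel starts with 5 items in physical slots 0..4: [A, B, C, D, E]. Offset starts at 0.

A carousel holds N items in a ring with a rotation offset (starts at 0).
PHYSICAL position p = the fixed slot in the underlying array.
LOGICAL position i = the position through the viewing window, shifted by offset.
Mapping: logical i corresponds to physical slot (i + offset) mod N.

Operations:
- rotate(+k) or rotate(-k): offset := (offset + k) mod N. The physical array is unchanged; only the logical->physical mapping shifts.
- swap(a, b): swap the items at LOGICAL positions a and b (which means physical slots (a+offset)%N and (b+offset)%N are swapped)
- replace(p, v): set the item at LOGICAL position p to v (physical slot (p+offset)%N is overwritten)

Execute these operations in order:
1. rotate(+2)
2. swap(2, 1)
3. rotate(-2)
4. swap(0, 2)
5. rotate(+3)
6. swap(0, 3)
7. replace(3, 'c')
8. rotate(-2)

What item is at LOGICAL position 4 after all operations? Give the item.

Answer: C

Derivation:
After op 1 (rotate(+2)): offset=2, physical=[A,B,C,D,E], logical=[C,D,E,A,B]
After op 2 (swap(2, 1)): offset=2, physical=[A,B,C,E,D], logical=[C,E,D,A,B]
After op 3 (rotate(-2)): offset=0, physical=[A,B,C,E,D], logical=[A,B,C,E,D]
After op 4 (swap(0, 2)): offset=0, physical=[C,B,A,E,D], logical=[C,B,A,E,D]
After op 5 (rotate(+3)): offset=3, physical=[C,B,A,E,D], logical=[E,D,C,B,A]
After op 6 (swap(0, 3)): offset=3, physical=[C,E,A,B,D], logical=[B,D,C,E,A]
After op 7 (replace(3, 'c')): offset=3, physical=[C,c,A,B,D], logical=[B,D,C,c,A]
After op 8 (rotate(-2)): offset=1, physical=[C,c,A,B,D], logical=[c,A,B,D,C]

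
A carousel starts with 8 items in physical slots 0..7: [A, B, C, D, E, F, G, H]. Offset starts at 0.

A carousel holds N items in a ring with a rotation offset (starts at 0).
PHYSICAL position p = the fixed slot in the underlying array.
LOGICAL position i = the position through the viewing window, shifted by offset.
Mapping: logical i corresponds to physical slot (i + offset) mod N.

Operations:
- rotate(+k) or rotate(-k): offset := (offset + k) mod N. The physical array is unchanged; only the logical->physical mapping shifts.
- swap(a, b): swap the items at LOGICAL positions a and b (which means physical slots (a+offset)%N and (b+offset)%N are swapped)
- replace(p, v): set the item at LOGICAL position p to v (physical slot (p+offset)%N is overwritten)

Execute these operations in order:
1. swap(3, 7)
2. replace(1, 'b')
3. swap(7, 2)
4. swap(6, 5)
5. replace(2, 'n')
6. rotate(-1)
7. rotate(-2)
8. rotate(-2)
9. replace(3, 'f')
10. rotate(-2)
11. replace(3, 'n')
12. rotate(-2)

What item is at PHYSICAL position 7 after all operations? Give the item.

After op 1 (swap(3, 7)): offset=0, physical=[A,B,C,H,E,F,G,D], logical=[A,B,C,H,E,F,G,D]
After op 2 (replace(1, 'b')): offset=0, physical=[A,b,C,H,E,F,G,D], logical=[A,b,C,H,E,F,G,D]
After op 3 (swap(7, 2)): offset=0, physical=[A,b,D,H,E,F,G,C], logical=[A,b,D,H,E,F,G,C]
After op 4 (swap(6, 5)): offset=0, physical=[A,b,D,H,E,G,F,C], logical=[A,b,D,H,E,G,F,C]
After op 5 (replace(2, 'n')): offset=0, physical=[A,b,n,H,E,G,F,C], logical=[A,b,n,H,E,G,F,C]
After op 6 (rotate(-1)): offset=7, physical=[A,b,n,H,E,G,F,C], logical=[C,A,b,n,H,E,G,F]
After op 7 (rotate(-2)): offset=5, physical=[A,b,n,H,E,G,F,C], logical=[G,F,C,A,b,n,H,E]
After op 8 (rotate(-2)): offset=3, physical=[A,b,n,H,E,G,F,C], logical=[H,E,G,F,C,A,b,n]
After op 9 (replace(3, 'f')): offset=3, physical=[A,b,n,H,E,G,f,C], logical=[H,E,G,f,C,A,b,n]
After op 10 (rotate(-2)): offset=1, physical=[A,b,n,H,E,G,f,C], logical=[b,n,H,E,G,f,C,A]
After op 11 (replace(3, 'n')): offset=1, physical=[A,b,n,H,n,G,f,C], logical=[b,n,H,n,G,f,C,A]
After op 12 (rotate(-2)): offset=7, physical=[A,b,n,H,n,G,f,C], logical=[C,A,b,n,H,n,G,f]

Answer: C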